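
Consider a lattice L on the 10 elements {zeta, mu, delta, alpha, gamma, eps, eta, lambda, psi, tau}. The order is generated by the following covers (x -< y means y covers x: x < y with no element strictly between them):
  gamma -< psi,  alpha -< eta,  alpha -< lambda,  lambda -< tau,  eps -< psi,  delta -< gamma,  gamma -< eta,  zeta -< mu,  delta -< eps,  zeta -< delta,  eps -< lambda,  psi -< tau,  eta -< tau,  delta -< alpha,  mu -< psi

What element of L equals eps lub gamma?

psi

eps ∨ gamma = psi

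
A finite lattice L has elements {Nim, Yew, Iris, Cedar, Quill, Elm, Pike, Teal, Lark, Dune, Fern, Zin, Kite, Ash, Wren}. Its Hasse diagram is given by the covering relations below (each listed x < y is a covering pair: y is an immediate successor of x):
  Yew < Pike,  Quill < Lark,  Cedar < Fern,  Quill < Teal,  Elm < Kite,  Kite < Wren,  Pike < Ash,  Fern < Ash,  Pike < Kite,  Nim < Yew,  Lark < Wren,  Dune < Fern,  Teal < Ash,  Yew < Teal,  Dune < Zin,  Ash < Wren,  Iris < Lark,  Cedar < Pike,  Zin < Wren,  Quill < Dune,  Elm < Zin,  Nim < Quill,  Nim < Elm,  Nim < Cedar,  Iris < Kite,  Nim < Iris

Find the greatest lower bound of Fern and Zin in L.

Common lower bounds of {Fern, Zin}: Dune, Nim, Quill.
The greatest among these is Dune.

Dune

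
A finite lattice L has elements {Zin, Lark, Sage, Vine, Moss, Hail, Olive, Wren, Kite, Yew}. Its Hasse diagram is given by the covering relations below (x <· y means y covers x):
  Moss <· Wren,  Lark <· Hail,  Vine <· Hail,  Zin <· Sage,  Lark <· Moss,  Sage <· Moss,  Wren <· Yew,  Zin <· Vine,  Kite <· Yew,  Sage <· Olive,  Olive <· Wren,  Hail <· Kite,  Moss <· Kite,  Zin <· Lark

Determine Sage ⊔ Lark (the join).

Common upper bounds of {Sage, Lark}: Kite, Moss, Wren, Yew.
The least among these is Moss.

Moss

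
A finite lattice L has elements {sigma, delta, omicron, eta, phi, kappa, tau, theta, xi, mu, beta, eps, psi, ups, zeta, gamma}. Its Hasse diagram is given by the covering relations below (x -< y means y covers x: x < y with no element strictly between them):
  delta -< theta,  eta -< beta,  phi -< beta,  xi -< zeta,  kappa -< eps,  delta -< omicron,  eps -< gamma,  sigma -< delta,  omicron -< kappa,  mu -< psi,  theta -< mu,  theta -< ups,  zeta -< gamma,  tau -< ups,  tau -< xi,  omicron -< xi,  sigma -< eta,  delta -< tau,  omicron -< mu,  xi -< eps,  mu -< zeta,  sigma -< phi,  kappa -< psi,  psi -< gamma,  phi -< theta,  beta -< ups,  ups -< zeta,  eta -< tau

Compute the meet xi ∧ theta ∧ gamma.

delta

Common lower bounds of {xi, theta, gamma}: delta, sigma.
The greatest among these is delta.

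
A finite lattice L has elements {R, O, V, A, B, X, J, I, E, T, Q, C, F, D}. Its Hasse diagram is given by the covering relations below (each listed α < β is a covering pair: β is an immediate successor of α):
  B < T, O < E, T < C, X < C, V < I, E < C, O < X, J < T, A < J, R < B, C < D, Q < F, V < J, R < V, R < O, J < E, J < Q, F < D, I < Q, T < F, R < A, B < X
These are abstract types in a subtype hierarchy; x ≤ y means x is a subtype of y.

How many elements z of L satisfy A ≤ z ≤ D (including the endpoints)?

The interval [A, D] = {A, C, D, E, F, J, Q, T}, which has 8 elements.

8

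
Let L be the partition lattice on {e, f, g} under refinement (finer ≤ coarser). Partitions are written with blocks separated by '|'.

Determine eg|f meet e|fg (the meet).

e|f|g

The meet (common refinement) of eg|f and e|fg intersects blocks pairwise, giving e|f|g.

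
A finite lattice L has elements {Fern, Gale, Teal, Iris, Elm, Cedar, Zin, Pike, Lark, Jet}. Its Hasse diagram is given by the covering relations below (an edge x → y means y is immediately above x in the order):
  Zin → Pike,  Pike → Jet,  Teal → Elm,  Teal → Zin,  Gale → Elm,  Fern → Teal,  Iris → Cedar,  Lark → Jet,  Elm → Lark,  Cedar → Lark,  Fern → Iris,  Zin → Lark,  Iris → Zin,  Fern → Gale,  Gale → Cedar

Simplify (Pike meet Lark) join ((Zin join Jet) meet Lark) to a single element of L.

Lark

Pike ∧ Lark = Zin
Zin ∨ Jet = Jet
Jet ∧ Lark = Lark
Zin ∨ Lark = Lark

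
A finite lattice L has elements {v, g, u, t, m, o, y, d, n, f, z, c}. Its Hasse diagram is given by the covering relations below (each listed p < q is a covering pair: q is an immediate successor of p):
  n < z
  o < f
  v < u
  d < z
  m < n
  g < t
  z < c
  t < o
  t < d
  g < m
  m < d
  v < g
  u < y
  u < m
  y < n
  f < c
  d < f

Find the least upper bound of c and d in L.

c

Common upper bounds of {c, d}: c.
The least among these is c.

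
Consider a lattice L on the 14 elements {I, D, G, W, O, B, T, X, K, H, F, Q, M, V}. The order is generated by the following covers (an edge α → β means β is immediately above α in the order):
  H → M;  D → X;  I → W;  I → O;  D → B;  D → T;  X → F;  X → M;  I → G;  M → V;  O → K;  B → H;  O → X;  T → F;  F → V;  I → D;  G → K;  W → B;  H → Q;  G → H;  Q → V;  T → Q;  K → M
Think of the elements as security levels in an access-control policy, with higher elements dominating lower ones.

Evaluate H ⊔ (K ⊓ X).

M

K ∧ X = O
H ∨ O = M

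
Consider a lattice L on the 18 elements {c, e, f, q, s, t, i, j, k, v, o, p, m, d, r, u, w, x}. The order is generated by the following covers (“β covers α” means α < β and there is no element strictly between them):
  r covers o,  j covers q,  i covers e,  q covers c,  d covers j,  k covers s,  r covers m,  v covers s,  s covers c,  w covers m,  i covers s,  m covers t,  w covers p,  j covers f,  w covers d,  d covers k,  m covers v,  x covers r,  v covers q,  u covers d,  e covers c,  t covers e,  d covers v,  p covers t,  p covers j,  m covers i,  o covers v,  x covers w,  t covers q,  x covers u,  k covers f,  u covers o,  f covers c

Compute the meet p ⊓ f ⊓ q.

c

Common lower bounds of {p, f, q}: c.
The greatest among these is c.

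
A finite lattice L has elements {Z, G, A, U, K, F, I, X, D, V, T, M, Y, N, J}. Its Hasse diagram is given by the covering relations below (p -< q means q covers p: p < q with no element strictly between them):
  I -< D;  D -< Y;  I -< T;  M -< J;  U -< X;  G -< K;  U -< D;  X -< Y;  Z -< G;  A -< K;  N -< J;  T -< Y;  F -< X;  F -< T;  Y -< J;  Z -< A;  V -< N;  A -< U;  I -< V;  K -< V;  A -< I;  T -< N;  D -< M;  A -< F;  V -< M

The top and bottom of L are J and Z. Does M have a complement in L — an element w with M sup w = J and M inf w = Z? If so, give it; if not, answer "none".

For every candidate w, either M ∨ w ≠ J or M ∧ w ≠ Z; no complement exists.

none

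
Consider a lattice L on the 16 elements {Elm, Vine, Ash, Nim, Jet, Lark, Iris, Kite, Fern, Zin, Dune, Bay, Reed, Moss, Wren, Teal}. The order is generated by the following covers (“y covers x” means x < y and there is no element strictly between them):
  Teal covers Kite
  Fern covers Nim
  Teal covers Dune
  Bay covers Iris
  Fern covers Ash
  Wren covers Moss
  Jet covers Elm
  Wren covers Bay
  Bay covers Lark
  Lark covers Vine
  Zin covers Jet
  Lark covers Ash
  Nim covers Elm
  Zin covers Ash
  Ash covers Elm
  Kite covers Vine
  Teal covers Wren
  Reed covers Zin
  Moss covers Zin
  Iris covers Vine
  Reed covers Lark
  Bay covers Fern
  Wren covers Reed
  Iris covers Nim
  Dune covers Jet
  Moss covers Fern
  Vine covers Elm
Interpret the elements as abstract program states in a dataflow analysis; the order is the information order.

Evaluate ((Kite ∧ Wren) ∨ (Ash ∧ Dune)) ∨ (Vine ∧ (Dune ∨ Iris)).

Vine

Kite ∧ Wren = Vine
Ash ∧ Dune = Elm
Vine ∨ Elm = Vine
Dune ∨ Iris = Teal
Vine ∧ Teal = Vine
Vine ∨ Vine = Vine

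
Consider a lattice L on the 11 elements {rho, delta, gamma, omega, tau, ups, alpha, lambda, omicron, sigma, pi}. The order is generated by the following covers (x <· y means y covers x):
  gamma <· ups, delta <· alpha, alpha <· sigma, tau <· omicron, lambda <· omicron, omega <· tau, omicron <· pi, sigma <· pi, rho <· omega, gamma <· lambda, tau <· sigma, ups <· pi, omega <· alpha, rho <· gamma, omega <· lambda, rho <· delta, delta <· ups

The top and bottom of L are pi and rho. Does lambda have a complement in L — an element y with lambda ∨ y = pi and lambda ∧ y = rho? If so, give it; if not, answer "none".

delta

Need y with lambda ∨ y = pi and lambda ∧ y = rho.
Checking each element gives: delta.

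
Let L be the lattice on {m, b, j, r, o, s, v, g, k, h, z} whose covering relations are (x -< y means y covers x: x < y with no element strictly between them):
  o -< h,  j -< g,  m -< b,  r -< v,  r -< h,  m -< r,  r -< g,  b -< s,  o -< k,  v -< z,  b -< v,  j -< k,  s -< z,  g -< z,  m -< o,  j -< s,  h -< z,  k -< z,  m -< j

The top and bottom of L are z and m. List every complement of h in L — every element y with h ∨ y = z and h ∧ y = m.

Need y with h ∨ y = z and h ∧ y = m.
Checking each element gives: b, j, s.

b, j, s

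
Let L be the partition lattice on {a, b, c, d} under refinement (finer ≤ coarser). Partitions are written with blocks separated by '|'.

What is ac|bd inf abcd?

The meet (common refinement) of ac|bd and abcd intersects blocks pairwise, giving ac|bd.

ac|bd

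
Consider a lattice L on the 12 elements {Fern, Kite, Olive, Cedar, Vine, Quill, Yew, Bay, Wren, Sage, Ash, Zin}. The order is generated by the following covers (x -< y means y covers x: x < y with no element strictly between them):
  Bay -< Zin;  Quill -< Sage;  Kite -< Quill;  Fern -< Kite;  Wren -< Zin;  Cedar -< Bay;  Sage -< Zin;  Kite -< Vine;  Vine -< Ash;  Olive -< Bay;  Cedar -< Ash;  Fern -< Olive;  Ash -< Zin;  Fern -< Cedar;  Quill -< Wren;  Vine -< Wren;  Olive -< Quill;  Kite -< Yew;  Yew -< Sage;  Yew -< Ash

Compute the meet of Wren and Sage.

Common lower bounds of {Wren, Sage}: Fern, Kite, Olive, Quill.
The greatest among these is Quill.

Quill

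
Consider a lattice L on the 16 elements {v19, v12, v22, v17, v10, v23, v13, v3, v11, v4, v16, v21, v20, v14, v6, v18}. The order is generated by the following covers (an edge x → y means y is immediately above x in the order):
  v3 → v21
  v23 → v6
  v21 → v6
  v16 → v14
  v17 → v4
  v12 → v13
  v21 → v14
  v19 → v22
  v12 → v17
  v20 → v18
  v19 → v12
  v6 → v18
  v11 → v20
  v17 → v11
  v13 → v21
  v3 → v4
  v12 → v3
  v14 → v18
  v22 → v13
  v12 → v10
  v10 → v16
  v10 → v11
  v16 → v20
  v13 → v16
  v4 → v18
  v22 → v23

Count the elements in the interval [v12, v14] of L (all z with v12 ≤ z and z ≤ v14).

7

The interval [v12, v14] = {v10, v12, v13, v14, v16, v21, v3}, which has 7 elements.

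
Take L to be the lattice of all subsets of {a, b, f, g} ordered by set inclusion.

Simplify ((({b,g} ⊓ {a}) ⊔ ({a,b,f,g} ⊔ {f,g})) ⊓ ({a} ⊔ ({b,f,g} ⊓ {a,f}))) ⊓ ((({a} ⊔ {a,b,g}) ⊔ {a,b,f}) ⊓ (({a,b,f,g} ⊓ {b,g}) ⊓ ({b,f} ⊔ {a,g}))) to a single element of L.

{b,g} ∧ {a} = ∅
{a,b,f,g} ∨ {f,g} = {a,b,f,g}
∅ ∨ {a,b,f,g} = {a,b,f,g}
{b,f,g} ∧ {a,f} = {f}
{a} ∨ {f} = {a,f}
{a,b,f,g} ∧ {a,f} = {a,f}
{a} ∨ {a,b,g} = {a,b,g}
{a,b,g} ∨ {a,b,f} = {a,b,f,g}
{a,b,f,g} ∧ {b,g} = {b,g}
{b,f} ∨ {a,g} = {a,b,f,g}
{b,g} ∧ {a,b,f,g} = {b,g}
{a,b,f,g} ∧ {b,g} = {b,g}
{a,f} ∧ {b,g} = ∅

∅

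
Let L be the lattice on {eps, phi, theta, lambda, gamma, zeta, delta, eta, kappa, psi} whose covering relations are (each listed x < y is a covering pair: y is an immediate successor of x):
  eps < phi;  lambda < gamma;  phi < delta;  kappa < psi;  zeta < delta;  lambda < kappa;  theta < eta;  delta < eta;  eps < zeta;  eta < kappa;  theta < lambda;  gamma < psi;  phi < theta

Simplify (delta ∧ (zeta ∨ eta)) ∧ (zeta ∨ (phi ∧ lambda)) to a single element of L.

zeta ∨ eta = eta
delta ∧ eta = delta
phi ∧ lambda = phi
zeta ∨ phi = delta
delta ∧ delta = delta

delta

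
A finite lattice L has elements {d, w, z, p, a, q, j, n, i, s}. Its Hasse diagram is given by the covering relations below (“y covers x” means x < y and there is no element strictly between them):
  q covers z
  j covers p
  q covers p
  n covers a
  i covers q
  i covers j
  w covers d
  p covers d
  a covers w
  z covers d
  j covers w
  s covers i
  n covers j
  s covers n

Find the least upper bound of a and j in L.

Common upper bounds of {a, j}: n, s.
The least among these is n.

n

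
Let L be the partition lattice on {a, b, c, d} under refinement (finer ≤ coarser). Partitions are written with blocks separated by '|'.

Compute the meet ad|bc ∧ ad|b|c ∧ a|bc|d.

Common lower bounds of {ad|bc, ad|b|c, a|bc|d}: a|b|c|d.
The greatest among these is a|b|c|d.

a|b|c|d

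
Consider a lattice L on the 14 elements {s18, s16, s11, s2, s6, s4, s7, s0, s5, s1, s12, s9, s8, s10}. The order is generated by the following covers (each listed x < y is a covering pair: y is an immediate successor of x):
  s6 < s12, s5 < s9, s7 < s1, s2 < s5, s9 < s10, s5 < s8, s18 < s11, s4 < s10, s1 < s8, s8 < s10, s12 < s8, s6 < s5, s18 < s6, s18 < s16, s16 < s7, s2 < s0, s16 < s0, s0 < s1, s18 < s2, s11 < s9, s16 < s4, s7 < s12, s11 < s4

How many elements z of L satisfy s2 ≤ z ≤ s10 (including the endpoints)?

The interval [s2, s10] = {s0, s1, s10, s2, s5, s8, s9}, which has 7 elements.

7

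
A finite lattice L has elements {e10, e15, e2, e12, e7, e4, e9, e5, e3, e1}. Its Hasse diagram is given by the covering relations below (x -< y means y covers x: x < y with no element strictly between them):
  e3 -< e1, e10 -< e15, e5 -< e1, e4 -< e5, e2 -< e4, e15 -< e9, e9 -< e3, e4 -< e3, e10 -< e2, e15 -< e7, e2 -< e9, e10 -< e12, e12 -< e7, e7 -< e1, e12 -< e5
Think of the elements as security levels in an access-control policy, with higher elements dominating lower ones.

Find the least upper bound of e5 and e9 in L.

e1

Common upper bounds of {e5, e9}: e1.
The least among these is e1.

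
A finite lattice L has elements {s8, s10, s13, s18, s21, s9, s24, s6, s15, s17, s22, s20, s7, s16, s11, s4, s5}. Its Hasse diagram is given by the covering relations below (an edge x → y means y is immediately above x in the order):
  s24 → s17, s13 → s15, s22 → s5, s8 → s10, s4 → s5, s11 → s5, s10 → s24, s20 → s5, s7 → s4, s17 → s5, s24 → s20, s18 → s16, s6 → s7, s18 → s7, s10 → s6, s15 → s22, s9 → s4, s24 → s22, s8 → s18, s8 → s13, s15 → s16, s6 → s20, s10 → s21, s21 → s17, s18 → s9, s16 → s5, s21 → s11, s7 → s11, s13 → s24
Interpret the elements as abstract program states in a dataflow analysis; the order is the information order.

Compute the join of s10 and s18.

s7

Common upper bounds of {s10, s18}: s11, s4, s5, s7.
The least among these is s7.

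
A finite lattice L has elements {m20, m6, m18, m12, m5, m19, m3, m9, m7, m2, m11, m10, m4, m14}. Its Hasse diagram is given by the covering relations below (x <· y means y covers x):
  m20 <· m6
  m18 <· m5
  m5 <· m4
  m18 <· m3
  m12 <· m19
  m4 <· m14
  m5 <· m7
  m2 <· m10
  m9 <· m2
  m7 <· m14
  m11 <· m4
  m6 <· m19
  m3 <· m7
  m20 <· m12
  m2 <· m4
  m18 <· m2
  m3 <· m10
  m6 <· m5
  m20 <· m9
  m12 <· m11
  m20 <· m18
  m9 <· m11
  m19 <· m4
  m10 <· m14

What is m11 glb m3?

m20

Common lower bounds of {m11, m3}: m20.
The greatest among these is m20.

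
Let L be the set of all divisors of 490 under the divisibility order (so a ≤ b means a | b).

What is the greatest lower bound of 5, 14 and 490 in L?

In the divisibility order, the meet is the greatest common divisor: gcd(5, 14, 490) = 1.

1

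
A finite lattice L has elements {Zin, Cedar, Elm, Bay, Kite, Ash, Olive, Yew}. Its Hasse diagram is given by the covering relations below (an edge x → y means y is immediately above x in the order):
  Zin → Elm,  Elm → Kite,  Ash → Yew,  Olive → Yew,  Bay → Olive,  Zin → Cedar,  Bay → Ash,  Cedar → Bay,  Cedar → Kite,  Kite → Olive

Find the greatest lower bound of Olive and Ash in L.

Common lower bounds of {Olive, Ash}: Bay, Cedar, Zin.
The greatest among these is Bay.

Bay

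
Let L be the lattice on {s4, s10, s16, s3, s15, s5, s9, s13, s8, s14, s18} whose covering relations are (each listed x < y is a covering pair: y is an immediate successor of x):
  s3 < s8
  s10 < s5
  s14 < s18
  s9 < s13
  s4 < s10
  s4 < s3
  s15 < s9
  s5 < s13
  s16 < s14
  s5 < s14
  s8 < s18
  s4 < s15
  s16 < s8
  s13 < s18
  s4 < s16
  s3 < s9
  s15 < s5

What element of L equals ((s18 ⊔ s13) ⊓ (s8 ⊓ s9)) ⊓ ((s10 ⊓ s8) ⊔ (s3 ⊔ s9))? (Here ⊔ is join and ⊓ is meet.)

s3

s18 ∨ s13 = s18
s8 ∧ s9 = s3
s18 ∧ s3 = s3
s10 ∧ s8 = s4
s3 ∨ s9 = s9
s4 ∨ s9 = s9
s3 ∧ s9 = s3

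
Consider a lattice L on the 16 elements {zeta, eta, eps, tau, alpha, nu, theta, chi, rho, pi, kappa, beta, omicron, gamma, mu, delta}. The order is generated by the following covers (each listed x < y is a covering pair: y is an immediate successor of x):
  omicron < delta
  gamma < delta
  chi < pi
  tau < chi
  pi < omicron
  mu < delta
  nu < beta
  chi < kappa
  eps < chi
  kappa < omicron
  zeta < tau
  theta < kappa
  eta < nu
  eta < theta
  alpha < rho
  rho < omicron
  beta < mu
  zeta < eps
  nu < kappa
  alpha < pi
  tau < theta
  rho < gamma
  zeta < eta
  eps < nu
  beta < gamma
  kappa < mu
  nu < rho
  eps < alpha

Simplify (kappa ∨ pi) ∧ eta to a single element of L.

eta

kappa ∨ pi = omicron
omicron ∧ eta = eta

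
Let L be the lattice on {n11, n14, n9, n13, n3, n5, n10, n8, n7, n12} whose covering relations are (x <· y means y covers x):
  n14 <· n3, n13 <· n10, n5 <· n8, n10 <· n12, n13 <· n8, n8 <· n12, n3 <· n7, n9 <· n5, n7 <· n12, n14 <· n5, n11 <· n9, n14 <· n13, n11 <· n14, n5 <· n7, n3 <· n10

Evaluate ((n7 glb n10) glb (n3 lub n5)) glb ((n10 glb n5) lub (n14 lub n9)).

n14

n7 ∧ n10 = n3
n3 ∨ n5 = n7
n3 ∧ n7 = n3
n10 ∧ n5 = n14
n14 ∨ n9 = n5
n14 ∨ n5 = n5
n3 ∧ n5 = n14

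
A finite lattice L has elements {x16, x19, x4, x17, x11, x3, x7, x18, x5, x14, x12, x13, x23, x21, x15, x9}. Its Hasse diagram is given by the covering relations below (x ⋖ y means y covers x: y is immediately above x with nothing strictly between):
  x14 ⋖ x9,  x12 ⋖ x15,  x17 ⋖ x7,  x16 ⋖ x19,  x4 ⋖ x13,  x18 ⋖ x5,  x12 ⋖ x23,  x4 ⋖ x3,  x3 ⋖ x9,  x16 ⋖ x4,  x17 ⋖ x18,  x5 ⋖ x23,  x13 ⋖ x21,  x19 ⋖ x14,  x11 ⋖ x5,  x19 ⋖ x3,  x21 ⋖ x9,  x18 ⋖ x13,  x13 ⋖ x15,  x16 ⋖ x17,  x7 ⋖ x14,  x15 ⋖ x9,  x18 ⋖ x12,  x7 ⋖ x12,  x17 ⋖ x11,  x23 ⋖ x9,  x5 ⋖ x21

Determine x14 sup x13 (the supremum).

Common upper bounds of {x14, x13}: x9.
The least among these is x9.

x9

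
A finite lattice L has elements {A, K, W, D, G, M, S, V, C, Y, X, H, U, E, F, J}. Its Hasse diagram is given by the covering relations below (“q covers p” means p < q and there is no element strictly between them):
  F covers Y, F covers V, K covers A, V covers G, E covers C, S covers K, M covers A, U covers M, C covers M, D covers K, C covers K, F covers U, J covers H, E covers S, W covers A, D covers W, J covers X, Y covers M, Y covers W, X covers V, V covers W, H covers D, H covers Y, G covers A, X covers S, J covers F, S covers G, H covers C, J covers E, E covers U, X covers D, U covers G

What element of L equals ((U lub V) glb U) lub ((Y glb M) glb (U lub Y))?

U ∨ V = F
F ∧ U = U
Y ∧ M = M
U ∨ Y = F
M ∧ F = M
U ∨ M = U

U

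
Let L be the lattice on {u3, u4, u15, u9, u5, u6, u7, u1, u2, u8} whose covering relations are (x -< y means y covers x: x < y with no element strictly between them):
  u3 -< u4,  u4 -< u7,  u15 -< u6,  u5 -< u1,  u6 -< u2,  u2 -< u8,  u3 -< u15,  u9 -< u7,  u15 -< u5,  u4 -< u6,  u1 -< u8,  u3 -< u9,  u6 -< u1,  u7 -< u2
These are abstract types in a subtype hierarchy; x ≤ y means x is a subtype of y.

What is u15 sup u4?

Common upper bounds of {u15, u4}: u1, u2, u6, u8.
The least among these is u6.

u6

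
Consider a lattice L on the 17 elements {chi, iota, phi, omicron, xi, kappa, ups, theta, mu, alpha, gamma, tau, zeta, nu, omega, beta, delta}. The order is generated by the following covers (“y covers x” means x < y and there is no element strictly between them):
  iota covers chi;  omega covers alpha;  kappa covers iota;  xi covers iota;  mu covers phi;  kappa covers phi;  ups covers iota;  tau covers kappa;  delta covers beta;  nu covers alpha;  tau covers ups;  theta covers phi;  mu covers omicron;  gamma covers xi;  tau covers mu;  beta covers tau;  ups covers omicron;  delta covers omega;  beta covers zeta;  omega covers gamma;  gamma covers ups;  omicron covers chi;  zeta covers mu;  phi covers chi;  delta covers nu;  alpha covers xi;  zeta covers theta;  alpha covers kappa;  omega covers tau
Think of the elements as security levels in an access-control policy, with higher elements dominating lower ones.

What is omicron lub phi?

Common upper bounds of {omicron, phi}: beta, delta, mu, omega, tau, zeta.
The least among these is mu.

mu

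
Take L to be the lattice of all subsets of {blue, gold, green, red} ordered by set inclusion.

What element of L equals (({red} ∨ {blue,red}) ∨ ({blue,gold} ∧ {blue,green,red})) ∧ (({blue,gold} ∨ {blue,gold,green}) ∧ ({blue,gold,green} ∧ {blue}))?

{red} ∨ {blue,red} = {blue,red}
{blue,gold} ∧ {blue,green,red} = {blue}
{blue,red} ∨ {blue} = {blue,red}
{blue,gold} ∨ {blue,gold,green} = {blue,gold,green}
{blue,gold,green} ∧ {blue} = {blue}
{blue,gold,green} ∧ {blue} = {blue}
{blue,red} ∧ {blue} = {blue}

{blue}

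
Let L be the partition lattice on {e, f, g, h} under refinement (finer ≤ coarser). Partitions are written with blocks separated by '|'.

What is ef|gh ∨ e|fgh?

efgh

The join of ef|gh and e|fgh merges any blocks that overlap across the partitions, giving efgh.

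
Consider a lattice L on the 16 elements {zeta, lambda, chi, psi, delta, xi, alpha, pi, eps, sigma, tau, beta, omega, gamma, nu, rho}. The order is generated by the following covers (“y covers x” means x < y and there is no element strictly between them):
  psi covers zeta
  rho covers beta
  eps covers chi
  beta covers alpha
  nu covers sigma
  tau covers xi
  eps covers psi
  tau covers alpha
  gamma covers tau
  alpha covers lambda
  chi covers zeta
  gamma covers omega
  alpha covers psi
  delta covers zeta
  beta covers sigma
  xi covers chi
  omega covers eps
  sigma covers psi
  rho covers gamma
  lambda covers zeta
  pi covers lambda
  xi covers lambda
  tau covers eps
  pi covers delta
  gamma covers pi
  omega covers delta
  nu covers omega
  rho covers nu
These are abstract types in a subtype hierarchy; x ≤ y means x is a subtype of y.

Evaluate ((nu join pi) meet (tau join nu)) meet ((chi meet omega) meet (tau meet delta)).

nu ∨ pi = rho
tau ∨ nu = rho
rho ∧ rho = rho
chi ∧ omega = chi
tau ∧ delta = zeta
chi ∧ zeta = zeta
rho ∧ zeta = zeta

zeta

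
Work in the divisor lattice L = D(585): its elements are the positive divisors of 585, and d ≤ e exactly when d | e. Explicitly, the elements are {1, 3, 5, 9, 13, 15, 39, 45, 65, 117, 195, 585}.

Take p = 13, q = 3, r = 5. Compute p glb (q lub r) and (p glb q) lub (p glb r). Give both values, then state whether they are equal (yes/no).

q lub r = 15, so p glb (q lub r) = 13 glb 15 = 1.
p glb q = 1 and p glb r = 1, so (p glb q) lub (p glb r) = 1 lub 1 = 1.
Equal: yes.

1; 1; yes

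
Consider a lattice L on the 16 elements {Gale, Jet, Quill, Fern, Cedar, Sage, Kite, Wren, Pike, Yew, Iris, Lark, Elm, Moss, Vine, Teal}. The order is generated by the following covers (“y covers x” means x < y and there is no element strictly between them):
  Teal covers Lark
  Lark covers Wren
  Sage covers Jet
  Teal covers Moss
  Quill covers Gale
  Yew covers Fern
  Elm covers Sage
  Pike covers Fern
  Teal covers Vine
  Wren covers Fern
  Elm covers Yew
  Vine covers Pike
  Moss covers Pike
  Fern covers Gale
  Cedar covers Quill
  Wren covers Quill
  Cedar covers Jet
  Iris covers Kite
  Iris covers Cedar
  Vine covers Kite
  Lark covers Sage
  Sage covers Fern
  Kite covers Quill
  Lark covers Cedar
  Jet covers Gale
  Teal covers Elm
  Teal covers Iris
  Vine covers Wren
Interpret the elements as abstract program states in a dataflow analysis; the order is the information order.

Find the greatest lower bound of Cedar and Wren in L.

Quill

Common lower bounds of {Cedar, Wren}: Gale, Quill.
The greatest among these is Quill.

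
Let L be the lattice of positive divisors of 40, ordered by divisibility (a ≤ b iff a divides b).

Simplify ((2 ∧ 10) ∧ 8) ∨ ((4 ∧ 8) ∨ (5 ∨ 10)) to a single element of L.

2 ∧ 10 = 2
2 ∧ 8 = 2
4 ∧ 8 = 4
5 ∨ 10 = 10
4 ∨ 10 = 20
2 ∨ 20 = 20

20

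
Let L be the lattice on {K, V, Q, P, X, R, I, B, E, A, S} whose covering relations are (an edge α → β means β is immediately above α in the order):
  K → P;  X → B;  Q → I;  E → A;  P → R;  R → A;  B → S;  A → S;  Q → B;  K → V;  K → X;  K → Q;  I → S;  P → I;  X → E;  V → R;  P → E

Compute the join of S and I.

S

Common upper bounds of {S, I}: S.
The least among these is S.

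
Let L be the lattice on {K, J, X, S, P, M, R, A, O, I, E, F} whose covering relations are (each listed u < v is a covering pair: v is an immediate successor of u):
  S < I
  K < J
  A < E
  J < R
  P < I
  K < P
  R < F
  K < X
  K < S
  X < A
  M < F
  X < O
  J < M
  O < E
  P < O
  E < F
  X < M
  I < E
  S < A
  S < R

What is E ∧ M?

Common lower bounds of {E, M}: K, X.
The greatest among these is X.

X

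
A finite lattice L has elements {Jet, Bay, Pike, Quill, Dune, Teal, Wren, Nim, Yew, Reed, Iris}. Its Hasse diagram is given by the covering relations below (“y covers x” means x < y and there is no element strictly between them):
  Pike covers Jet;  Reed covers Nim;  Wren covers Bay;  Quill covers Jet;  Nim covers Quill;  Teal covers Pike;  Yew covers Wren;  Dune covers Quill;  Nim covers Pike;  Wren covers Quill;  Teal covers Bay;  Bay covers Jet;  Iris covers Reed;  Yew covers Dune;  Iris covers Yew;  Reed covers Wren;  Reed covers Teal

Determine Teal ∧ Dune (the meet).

Common lower bounds of {Teal, Dune}: Jet.
The greatest among these is Jet.

Jet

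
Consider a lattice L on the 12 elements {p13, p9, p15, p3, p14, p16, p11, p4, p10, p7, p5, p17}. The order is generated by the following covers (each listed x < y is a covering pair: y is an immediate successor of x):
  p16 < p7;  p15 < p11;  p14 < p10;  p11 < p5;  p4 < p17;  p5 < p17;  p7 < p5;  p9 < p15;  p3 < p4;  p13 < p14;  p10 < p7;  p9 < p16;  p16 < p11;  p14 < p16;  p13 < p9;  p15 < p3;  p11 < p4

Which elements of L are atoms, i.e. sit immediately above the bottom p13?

p14, p9

The atoms are exactly the elements that cover p13: p14, p9.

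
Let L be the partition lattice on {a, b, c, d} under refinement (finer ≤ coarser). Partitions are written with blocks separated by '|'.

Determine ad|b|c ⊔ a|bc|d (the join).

ad|bc

The join of ad|b|c and a|bc|d merges any blocks that overlap across the partitions, giving ad|bc.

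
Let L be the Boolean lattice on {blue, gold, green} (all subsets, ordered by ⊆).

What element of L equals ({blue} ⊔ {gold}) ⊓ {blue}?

{blue} ∨ {gold} = {blue,gold}
{blue,gold} ∧ {blue} = {blue}

{blue}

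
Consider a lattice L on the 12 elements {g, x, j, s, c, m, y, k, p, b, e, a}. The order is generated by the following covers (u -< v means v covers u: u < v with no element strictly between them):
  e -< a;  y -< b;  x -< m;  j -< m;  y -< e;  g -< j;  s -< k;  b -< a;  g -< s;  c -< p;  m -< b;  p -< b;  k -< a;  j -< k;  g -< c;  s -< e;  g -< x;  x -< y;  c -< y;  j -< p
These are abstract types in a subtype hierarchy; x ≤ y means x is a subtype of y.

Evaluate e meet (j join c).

j ∨ c = p
e ∧ p = c

c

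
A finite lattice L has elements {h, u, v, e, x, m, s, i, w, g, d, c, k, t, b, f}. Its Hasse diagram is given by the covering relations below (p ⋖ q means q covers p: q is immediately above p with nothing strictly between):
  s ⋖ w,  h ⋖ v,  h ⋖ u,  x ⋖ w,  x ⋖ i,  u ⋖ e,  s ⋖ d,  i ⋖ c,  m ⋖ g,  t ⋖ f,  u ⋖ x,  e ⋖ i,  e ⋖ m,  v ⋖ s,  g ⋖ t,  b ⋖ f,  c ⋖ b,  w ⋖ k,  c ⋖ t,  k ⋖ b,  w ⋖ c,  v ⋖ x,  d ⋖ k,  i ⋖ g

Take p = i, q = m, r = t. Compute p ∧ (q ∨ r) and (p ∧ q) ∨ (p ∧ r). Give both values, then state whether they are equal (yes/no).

q ∨ r = t, so p ∧ (q ∨ r) = i ∧ t = i.
p ∧ q = e and p ∧ r = i, so (p ∧ q) ∨ (p ∧ r) = e ∨ i = i.
Equal: yes.

i; i; yes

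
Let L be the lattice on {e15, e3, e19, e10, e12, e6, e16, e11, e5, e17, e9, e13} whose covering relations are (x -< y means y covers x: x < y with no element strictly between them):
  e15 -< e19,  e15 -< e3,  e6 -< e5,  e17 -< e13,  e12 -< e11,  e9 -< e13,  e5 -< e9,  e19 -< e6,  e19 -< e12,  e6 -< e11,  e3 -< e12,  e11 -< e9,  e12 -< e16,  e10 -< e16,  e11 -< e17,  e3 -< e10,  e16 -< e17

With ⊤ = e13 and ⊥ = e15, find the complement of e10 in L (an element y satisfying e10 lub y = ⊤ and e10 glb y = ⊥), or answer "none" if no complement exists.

e5

Need y with e10 ∨ y = e13 and e10 ∧ y = e15.
Checking each element gives: e5.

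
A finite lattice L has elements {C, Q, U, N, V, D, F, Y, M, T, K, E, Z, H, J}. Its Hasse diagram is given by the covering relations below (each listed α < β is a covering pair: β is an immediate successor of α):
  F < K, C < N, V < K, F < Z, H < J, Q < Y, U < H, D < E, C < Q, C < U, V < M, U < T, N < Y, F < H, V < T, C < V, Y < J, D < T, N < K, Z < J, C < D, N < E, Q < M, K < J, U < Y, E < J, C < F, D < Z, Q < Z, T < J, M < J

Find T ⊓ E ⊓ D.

D

Common lower bounds of {T, E, D}: C, D.
The greatest among these is D.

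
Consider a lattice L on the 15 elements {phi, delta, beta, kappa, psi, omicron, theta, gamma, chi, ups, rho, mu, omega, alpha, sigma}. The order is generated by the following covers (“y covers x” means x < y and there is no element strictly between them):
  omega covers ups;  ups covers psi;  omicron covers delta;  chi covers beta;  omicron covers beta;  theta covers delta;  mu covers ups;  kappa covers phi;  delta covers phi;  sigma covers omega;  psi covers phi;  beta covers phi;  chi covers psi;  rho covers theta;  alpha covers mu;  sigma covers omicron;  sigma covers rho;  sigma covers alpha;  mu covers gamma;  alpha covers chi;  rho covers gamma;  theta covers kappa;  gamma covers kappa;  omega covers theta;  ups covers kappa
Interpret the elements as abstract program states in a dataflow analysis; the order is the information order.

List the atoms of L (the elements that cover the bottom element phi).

beta, delta, kappa, psi

The atoms are exactly the elements that cover phi: beta, delta, kappa, psi.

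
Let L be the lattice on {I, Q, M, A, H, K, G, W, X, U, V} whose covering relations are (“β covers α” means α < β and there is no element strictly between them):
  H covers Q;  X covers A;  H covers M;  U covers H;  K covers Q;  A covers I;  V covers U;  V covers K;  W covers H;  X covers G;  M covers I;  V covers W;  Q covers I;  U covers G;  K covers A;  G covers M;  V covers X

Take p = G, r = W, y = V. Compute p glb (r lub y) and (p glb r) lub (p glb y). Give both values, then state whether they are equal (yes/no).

G; G; yes

r lub y = V, so p glb (r lub y) = G glb V = G.
p glb r = M and p glb y = G, so (p glb r) lub (p glb y) = M lub G = G.
Equal: yes.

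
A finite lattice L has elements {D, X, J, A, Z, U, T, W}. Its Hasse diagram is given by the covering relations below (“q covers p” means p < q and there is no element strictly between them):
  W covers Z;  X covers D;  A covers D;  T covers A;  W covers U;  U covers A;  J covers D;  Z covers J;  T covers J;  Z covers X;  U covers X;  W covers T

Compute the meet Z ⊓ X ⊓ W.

Common lower bounds of {Z, X, W}: D, X.
The greatest among these is X.

X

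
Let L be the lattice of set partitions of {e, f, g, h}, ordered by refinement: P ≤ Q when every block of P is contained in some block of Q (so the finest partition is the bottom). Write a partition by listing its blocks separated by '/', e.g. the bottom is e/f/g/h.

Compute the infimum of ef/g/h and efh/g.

ef/g/h

The meet (common refinement) of ef/g/h and efh/g intersects blocks pairwise, giving ef/g/h.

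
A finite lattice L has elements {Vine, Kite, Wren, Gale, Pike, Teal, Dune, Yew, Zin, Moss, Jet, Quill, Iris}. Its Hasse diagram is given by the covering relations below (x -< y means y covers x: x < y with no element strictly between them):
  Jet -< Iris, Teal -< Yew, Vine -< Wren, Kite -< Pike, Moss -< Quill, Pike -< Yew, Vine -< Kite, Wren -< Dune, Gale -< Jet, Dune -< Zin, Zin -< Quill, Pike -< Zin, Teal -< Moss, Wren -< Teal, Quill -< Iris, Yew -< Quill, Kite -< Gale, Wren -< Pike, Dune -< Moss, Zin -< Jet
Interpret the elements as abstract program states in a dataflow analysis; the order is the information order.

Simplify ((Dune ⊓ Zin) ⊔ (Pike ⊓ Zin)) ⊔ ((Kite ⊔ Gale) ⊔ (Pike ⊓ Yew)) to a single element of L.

Jet

Dune ∧ Zin = Dune
Pike ∧ Zin = Pike
Dune ∨ Pike = Zin
Kite ∨ Gale = Gale
Pike ∧ Yew = Pike
Gale ∨ Pike = Jet
Zin ∨ Jet = Jet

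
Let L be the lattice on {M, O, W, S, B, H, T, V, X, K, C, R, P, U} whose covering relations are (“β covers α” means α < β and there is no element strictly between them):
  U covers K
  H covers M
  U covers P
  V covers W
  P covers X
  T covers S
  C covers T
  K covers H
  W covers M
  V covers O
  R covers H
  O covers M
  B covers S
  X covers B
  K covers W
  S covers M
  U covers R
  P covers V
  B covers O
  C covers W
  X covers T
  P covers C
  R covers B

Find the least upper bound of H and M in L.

H

Common upper bounds of {H, M}: H, K, R, U.
The least among these is H.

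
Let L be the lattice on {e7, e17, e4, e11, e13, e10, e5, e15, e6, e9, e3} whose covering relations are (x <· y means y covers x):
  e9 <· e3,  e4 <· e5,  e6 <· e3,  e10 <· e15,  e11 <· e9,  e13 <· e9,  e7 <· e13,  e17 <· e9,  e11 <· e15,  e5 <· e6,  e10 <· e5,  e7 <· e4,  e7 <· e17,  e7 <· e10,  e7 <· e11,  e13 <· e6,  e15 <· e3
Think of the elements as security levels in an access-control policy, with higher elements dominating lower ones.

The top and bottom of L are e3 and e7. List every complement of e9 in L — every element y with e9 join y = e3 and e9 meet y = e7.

Need y with e9 ∨ y = e3 and e9 ∧ y = e7.
Checking each element gives: e10, e4, e5.

e10, e4, e5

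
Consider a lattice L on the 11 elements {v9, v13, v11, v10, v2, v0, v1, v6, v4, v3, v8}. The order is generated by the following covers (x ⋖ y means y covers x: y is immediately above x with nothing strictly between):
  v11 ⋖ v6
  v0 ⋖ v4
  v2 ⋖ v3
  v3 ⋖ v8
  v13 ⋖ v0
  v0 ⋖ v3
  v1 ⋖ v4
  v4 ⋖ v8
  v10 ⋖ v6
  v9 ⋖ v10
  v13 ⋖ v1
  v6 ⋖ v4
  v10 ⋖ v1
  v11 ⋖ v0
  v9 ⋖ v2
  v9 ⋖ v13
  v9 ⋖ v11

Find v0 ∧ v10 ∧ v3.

v9

Common lower bounds of {v0, v10, v3}: v9.
The greatest among these is v9.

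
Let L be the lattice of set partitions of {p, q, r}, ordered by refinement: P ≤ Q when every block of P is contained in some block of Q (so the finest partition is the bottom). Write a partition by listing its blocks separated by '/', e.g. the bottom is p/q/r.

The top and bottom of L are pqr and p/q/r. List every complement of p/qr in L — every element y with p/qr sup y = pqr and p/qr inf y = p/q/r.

pq/r, pr/q

Need y with p/qr ∨ y = pqr and p/qr ∧ y = p/q/r.
Checking each element gives: pq/r, pr/q.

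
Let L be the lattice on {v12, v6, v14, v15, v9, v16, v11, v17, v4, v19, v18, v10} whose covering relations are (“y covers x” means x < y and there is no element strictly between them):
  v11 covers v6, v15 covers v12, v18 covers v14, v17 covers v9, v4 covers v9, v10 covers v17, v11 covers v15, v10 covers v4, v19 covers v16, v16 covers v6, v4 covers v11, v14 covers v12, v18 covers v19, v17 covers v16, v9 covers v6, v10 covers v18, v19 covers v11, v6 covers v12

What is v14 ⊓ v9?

Common lower bounds of {v14, v9}: v12.
The greatest among these is v12.

v12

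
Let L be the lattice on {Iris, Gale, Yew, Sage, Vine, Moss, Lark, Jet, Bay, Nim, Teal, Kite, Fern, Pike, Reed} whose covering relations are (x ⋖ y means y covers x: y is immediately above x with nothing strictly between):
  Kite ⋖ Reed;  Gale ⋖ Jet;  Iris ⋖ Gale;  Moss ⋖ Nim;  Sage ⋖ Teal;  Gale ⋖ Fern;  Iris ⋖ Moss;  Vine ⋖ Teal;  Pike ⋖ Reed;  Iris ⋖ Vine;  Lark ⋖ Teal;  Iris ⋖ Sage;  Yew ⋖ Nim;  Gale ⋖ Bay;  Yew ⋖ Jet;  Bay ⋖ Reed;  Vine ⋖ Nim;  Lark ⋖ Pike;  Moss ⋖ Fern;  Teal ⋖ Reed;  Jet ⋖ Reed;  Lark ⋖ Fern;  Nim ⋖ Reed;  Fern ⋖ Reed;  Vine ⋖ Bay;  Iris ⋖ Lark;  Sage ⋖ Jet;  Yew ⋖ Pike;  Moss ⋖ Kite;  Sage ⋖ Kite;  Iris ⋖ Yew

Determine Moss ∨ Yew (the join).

Nim

Common upper bounds of {Moss, Yew}: Nim, Reed.
The least among these is Nim.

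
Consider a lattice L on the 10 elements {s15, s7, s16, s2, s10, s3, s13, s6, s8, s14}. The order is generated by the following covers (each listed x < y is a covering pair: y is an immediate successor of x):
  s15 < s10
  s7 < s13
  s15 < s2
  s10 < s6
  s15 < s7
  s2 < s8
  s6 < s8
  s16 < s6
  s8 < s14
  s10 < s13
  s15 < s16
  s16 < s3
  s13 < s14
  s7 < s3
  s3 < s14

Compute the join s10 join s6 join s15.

Common upper bounds of {s10, s6, s15}: s14, s6, s8.
The least among these is s6.

s6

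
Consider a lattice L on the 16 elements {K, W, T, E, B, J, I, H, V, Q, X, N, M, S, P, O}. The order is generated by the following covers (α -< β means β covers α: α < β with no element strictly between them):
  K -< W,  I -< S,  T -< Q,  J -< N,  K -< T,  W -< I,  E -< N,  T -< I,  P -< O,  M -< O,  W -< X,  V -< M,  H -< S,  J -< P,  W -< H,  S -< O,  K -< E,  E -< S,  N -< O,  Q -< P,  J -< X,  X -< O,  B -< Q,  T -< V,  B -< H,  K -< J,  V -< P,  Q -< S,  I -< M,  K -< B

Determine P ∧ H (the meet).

Common lower bounds of {P, H}: B, K.
The greatest among these is B.

B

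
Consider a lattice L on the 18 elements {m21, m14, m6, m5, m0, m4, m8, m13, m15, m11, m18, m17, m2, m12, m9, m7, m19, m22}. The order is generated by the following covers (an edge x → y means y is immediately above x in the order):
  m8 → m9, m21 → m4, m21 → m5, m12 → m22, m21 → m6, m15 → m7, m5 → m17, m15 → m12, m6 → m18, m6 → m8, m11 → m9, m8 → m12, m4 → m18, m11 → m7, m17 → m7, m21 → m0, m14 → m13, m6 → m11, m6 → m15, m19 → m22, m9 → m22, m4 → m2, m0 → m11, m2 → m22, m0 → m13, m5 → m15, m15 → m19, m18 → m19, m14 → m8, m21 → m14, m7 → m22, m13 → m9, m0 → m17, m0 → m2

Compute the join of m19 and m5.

m19

Common upper bounds of {m19, m5}: m19, m22.
The least among these is m19.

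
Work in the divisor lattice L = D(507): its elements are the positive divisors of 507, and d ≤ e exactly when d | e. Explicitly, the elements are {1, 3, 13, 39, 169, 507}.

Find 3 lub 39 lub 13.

In the divisibility order, the join is the least common multiple: lcm(3, 39, 13) = 39.

39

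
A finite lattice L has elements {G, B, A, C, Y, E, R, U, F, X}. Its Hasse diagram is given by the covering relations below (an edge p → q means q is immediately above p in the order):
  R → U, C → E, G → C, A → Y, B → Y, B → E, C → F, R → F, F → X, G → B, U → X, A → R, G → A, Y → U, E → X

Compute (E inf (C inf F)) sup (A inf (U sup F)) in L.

F

C ∧ F = C
E ∧ C = C
U ∨ F = X
A ∧ X = A
C ∨ A = F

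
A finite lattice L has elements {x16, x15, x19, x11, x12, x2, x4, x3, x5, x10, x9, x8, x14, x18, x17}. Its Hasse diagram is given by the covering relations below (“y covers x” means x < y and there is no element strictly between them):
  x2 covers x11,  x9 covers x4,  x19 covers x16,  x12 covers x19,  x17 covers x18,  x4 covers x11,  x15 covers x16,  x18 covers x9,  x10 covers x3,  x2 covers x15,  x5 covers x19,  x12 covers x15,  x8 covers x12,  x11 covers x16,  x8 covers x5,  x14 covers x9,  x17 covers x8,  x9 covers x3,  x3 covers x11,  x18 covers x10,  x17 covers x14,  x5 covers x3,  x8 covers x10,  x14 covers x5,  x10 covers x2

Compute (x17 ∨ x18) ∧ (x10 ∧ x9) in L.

x3

x17 ∨ x18 = x17
x10 ∧ x9 = x3
x17 ∧ x3 = x3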